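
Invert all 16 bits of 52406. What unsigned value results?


52406 ^ 65535 = 13129

13129


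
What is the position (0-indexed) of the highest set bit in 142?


0b10001110. Highest set bit at position 7

7


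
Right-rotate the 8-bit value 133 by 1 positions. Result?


Rotate 0b10000101 right by 1 (8-bit) = 0b11000010 = 194

194


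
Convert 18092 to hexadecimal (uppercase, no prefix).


18092 = 46AC hex

46AC


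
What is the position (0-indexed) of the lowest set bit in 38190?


0b1001010100101110. Lowest set bit at position 1

1


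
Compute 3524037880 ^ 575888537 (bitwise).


0b11010010000011001000110011111000 ^ 0b100010010100110101110010011001 = 0b11110000010111111101000001100001 = 4032811105

4032811105


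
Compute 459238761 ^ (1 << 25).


459238761 ^ (1 << 25) = 459238761 ^ 33554432 = 425684329

425684329


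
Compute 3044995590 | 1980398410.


0b10110101011111101111001000000110 | 0b1110110000010100111101101001010 = 0b11110111011111101111101101001110 = 4152294222

4152294222


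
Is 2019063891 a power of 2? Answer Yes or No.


0b1111000010110000111100001010011. Multiple bits set => No

No


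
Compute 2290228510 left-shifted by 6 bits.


0b10001000100000100001110100011110 << 6 = 0b10001000100000100001110100011110000000 = 146574624640

146574624640


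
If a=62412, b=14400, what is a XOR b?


62412 ^ 14400 = 52108

52108


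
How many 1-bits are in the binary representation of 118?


0b1110110 has 5 set bits

5


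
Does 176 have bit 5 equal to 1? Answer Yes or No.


0b10110000, bit 5 = 1. Yes

Yes


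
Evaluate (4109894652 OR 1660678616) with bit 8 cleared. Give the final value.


Step 1: 4109894652 | 1660678616 = 4143707132
Step 2: 4143707132 & ~(1 << 8) = 4143706876

4143706876


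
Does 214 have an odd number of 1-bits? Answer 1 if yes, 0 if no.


0b11010110 has 5 ones => parity 1

1


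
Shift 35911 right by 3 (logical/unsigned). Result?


0b1000110001000111 >> 3 = 0b1000110001000 = 4488

4488


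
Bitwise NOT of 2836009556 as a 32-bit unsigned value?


~0b10101001000010100001001001010100 = 0b1010110111101011110110110101011 = 1458957739 (32-bit unsigned)

1458957739


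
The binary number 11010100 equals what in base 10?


11010100 in decimal = 212

212


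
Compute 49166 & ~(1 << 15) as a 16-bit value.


49166 & ~(1 << 15) = 16398

16398


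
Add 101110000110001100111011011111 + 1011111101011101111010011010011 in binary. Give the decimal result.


101110000110001100111011011111 + 1011111101011101111010011010011 = 10001101110001111100001110110010 = 2378679218

2378679218


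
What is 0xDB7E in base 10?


DB7E hex = 56190 decimal

56190


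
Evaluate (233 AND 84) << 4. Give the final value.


Step 1: 233 & 84 = 64
Step 2: 64 << 4 = 1024

1024


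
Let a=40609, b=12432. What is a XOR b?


40609 ^ 12432 = 44593

44593


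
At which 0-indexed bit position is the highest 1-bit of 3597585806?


0b11010110011011101100110110001110. Highest set bit at position 31

31


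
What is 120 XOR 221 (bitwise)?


0b1111000 ^ 0b11011101 = 0b10100101 = 165

165


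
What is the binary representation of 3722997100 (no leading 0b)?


3722997100 = 11011101111010000110110101101100 in binary

11011101111010000110110101101100


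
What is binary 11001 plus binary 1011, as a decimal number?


11001 + 1011 = 100100 = 36

36


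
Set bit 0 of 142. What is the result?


142 | (1 << 0) = 142 | 1 = 143

143


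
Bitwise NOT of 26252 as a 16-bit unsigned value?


~0b110011010001100 = 0b1001100101110011 = 39283 (16-bit unsigned)

39283


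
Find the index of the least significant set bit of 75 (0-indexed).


0b1001011. Lowest set bit at position 0

0


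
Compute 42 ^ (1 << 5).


42 ^ (1 << 5) = 42 ^ 32 = 10

10


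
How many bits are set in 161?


0b10100001 has 3 set bits

3


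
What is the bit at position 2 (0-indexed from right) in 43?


0b101011, position 2 = 0

0


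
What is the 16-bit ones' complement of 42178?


42178 ^ 65535 = 23357

23357


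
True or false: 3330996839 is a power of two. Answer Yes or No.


0b11000110100010101111101001100111. Multiple bits set => No

No


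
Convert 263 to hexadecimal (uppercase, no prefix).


263 = 107 hex

107


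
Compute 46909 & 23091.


0b1011011100111101 & 0b101101000110011 = 0b1001000110001 = 4657

4657


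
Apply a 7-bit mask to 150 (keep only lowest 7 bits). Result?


150 & 127 = 22

22


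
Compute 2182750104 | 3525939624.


0b10000010000110100001111110011000 | 0b11010010001010011001000110101000 = 0b11010010001110111001111110111000 = 3527122872

3527122872


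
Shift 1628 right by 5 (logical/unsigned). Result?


0b11001011100 >> 5 = 0b110010 = 50

50


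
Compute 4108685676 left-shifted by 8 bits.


0b11110100111001011001000101101100 << 8 = 0b1111010011100101100100010110110000000000 = 1051823533056

1051823533056


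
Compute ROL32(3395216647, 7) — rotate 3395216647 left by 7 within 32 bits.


Rotate 0b11001010010111101110010100000111 left by 7 (32-bit) = 0b101111011100101000001111100101 = 796034021

796034021


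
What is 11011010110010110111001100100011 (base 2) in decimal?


11011010110010110111001100100011 in decimal = 3670766371

3670766371


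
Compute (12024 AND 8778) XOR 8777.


Step 1: 12024 & 8778 = 8776
Step 2: 8776 ^ 8777 = 1

1


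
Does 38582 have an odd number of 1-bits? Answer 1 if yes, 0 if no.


0b1001011010110110 has 9 ones => parity 1

1


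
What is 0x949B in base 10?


949B hex = 38043 decimal

38043


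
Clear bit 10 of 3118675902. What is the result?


3118675902 & ~(1 << 10) = 3118674878

3118674878


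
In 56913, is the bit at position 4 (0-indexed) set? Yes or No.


0b1101111001010001, bit 4 = 1. Yes

Yes


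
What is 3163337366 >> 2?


0b10111100100011001011001010010110 >> 2 = 0b101111001000110010110010100101 = 790834341

790834341


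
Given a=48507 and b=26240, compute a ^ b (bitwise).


48507 ^ 26240 = 56315

56315


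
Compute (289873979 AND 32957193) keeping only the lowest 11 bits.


Step 1: 289873979 & 32957193 = 21372937
Step 2: 21372937 & 2047 = 9

9


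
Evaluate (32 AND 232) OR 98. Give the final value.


Step 1: 32 & 232 = 32
Step 2: 32 | 98 = 98

98


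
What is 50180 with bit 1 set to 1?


50180 | (1 << 1) = 50180 | 2 = 50182

50182


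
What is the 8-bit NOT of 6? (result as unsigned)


~0b110 = 0b11111001 = 249 (8-bit unsigned)

249


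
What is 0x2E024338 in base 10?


2E024338 hex = 771900216 decimal

771900216


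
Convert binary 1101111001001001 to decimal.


1101111001001001 in decimal = 56905

56905


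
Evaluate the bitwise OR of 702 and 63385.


0b1010111110 | 0b1111011110011001 = 0b1111011110111111 = 63423

63423


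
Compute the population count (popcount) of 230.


0b11100110 has 5 set bits

5


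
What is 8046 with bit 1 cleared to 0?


8046 & ~(1 << 1) = 8044

8044


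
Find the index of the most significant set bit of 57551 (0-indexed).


0b1110000011001111. Highest set bit at position 15

15


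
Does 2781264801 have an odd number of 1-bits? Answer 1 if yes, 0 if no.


0b10100101110001101011101110100001 has 17 ones => parity 1

1


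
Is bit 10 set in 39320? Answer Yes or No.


0b1001100110011000, bit 10 = 0. No

No


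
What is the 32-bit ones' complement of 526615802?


526615802 ^ 4294967295 = 3768351493

3768351493


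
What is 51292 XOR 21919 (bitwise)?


0b1100100001011100 ^ 0b101010110011111 = 0b1001110111000011 = 40387

40387


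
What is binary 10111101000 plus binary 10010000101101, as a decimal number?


10111101000 + 10010000101101 = 10101000010101 = 10773

10773


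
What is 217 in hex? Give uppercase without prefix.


217 = D9 hex

D9


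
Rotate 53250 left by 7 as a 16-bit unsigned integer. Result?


Rotate 0b1101000000000010 left by 7 (16-bit) = 0b101101000 = 360

360


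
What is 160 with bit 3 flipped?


160 ^ (1 << 3) = 160 ^ 8 = 168

168


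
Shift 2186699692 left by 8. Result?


0b10000010010101100110001110101100 << 8 = 0b1000001001010110011000111010110000000000 = 559795121152

559795121152


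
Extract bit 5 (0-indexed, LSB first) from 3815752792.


0b11100011011011111100010001011000, position 5 = 0

0


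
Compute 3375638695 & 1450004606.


0b11001001001101000010100010100111 & 0b1010110011011010101000001111110 = 0b1000000001001000000000000100110 = 1076101158

1076101158


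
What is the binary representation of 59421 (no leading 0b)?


59421 = 1110100000011101 in binary

1110100000011101


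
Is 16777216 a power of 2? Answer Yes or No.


0b1000000000000000000000000. Only one bit set => Yes

Yes


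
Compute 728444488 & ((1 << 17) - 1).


728444488 & 131071 = 77384

77384


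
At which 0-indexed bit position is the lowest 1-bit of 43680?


0b1010101010100000. Lowest set bit at position 5

5


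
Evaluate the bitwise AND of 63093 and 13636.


0b1111011001110101 & 0b11010101000100 = 0b11010001000100 = 13380

13380


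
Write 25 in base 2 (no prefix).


25 = 11001 in binary

11001


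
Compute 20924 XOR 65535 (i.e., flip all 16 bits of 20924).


20924 ^ 65535 = 44611

44611


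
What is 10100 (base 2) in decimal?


10100 in decimal = 20

20


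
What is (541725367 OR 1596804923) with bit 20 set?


Step 1: 541725367 | 1596804923 = 2138005439
Step 2: 2138005439 | (1 << 20) = 2138005439 | 1048576 = 2139054015

2139054015


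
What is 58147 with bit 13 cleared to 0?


58147 & ~(1 << 13) = 49955

49955


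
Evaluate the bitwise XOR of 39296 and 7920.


0b1001100110000000 ^ 0b1111011110000 = 0b1000011101110000 = 34672

34672


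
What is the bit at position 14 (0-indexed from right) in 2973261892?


0b10110001001110000110000001000100, position 14 = 1

1


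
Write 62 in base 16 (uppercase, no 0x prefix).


62 = 3E hex

3E


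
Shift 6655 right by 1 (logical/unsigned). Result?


0b1100111111111 >> 1 = 0b110011111111 = 3327

3327


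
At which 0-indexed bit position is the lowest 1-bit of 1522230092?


0b1011010101110110110001101001100. Lowest set bit at position 2

2


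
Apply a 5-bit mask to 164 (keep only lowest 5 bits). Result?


164 & 31 = 4

4


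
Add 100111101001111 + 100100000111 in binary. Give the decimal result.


100111101001111 + 100100000111 = 101100001010110 = 22614

22614


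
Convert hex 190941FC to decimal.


190941FC hex = 420037116 decimal

420037116


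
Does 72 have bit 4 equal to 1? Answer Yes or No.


0b1001000, bit 4 = 0. No

No


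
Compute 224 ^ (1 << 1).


224 ^ (1 << 1) = 224 ^ 2 = 226

226


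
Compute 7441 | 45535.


0b1110100010001 | 0b1011000111011111 = 0b1011110111011111 = 48607

48607


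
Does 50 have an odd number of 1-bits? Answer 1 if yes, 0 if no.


0b110010 has 3 ones => parity 1

1


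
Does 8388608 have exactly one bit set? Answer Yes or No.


0b100000000000000000000000. Only one bit set => Yes

Yes


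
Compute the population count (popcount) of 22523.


0b101011111111011 has 12 set bits

12


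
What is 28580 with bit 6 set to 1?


28580 | (1 << 6) = 28580 | 64 = 28644

28644


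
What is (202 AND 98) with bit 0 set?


Step 1: 202 & 98 = 66
Step 2: 66 | (1 << 0) = 66 | 1 = 67

67


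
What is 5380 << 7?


0b1010100000100 << 7 = 0b10101000001000000000 = 688640

688640


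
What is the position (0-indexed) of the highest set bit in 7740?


0b1111000111100. Highest set bit at position 12

12


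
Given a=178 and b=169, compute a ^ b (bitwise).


178 ^ 169 = 27

27


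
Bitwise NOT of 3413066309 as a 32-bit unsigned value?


~0b11001011011011110100001001000101 = 0b110100100100001011110110111010 = 881900986 (32-bit unsigned)

881900986


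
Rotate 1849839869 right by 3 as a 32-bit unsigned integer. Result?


Rotate 0b1101110010000100101000011111101 right by 3 (32-bit) = 0b10101101110010000100101000011111 = 2915584543

2915584543


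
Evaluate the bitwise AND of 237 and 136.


0b11101101 & 0b10001000 = 0b10001000 = 136

136


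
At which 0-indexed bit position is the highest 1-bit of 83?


0b1010011. Highest set bit at position 6

6


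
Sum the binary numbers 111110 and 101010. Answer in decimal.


111110 + 101010 = 1101000 = 104

104


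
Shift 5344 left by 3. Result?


0b1010011100000 << 3 = 0b1010011100000000 = 42752

42752


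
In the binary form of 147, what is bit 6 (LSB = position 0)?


0b10010011, position 6 = 0

0


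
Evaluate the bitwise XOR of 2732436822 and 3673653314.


0b10100010110111011010110101010110 ^ 0b11011010111101111000000001000010 = 0b1111000001010100010110100010100 = 2016029972

2016029972


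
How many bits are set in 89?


0b1011001 has 4 set bits

4


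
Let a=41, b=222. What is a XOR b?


41 ^ 222 = 247

247


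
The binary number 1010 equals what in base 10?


1010 in decimal = 10

10


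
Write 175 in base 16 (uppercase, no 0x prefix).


175 = AF hex

AF


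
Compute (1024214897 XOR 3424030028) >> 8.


Step 1: 1024214897 ^ 3424030028 = 4045064765
Step 2: 4045064765 >> 8 = 15801034

15801034


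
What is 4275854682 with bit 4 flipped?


4275854682 ^ (1 << 4) = 4275854682 ^ 16 = 4275854666

4275854666


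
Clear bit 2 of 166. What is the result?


166 & ~(1 << 2) = 162

162


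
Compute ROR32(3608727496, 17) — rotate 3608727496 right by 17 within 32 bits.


Rotate 0b11010111000110001100111111001000 right by 17 (32-bit) = 0b1100111111001000110101110001100 = 1743022988

1743022988


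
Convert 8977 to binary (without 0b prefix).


8977 = 10001100010001 in binary

10001100010001


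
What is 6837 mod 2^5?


6837 & 31 = 21

21


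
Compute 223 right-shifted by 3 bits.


0b11011111 >> 3 = 0b11011 = 27

27


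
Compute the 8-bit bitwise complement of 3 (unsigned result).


~0b11 = 0b11111100 = 252 (8-bit unsigned)

252


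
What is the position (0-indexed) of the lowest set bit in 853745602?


0b110010111000110001111111000010. Lowest set bit at position 1

1


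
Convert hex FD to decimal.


FD hex = 253 decimal

253


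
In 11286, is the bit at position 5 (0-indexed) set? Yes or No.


0b10110000010110, bit 5 = 0. No

No


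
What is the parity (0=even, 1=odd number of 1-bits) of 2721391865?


0b10100010001101010010010011111001 has 15 ones => parity 1

1


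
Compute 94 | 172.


0b1011110 | 0b10101100 = 0b11111110 = 254

254


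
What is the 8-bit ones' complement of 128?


128 ^ 255 = 127

127


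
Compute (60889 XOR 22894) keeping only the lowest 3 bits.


Step 1: 60889 ^ 22894 = 46263
Step 2: 46263 & 7 = 7

7


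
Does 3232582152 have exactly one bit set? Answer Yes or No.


0b11000000101011010100101000001000. Multiple bits set => No

No


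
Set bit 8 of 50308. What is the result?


50308 | (1 << 8) = 50308 | 256 = 50564

50564


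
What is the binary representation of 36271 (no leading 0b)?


36271 = 1000110110101111 in binary

1000110110101111


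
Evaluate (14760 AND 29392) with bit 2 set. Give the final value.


Step 1: 14760 & 29392 = 12416
Step 2: 12416 | (1 << 2) = 12416 | 4 = 12420

12420


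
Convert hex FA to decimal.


FA hex = 250 decimal

250


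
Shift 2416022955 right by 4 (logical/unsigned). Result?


0b10010000000000011001010110101011 >> 4 = 0b1001000000000001100101011010 = 151001434

151001434


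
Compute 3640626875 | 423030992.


0b11011000111111111000111010111011 | 0b11001001101101111000011010000 = 0b11011001111111111111111011111011 = 3657432827

3657432827


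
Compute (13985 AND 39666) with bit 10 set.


Step 1: 13985 & 39666 = 4768
Step 2: 4768 | (1 << 10) = 4768 | 1024 = 5792

5792


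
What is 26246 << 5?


0b110011010000110 << 5 = 0b11001101000011000000 = 839872

839872


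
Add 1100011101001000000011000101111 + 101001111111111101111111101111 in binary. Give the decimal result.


1100011101001000000011000101111 + 101001111111111101111111101111 = 10001101101000111110011000011110 = 2376328734

2376328734


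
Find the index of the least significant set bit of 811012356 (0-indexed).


0b110000010101110001000100000100. Lowest set bit at position 2

2


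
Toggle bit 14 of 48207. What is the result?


48207 ^ (1 << 14) = 48207 ^ 16384 = 64591

64591


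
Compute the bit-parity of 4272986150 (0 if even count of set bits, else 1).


0b11111110101100001001100000100110 has 16 ones => parity 0

0


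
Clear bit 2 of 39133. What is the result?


39133 & ~(1 << 2) = 39129

39129


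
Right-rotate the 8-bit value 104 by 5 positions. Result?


Rotate 0b1101000 right by 5 (8-bit) = 0b1000011 = 67

67


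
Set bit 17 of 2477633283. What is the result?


2477633283 | (1 << 17) = 2477633283 | 131072 = 2477764355

2477764355


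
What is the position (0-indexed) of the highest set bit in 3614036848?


0b11010111011010011101001101110000. Highest set bit at position 31

31


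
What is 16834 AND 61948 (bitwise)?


0b100000111000010 & 0b1111000111111100 = 0b100000111000000 = 16832

16832


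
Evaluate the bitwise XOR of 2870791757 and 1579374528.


0b10101011000111001100111001001101 ^ 0b1011110001000110101011111000000 = 0b11110101001111111001100110001101 = 4114585997

4114585997


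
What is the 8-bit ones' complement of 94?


94 ^ 255 = 161

161


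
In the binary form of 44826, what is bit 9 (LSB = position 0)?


0b1010111100011010, position 9 = 1

1


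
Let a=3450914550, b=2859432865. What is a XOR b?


3450914550 ^ 2859432865 = 1742716247

1742716247


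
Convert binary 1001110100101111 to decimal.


1001110100101111 in decimal = 40239

40239


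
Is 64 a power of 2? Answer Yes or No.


0b1000000. Only one bit set => Yes

Yes


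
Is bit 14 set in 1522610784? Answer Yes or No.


0b1011010110000010011001001100000, bit 14 = 0. No

No


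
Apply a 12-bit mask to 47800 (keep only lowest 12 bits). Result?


47800 & 4095 = 2744

2744


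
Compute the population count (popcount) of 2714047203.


0b10100001110001010001001011100011 has 14 set bits

14


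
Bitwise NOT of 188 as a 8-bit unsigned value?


~0b10111100 = 0b1000011 = 67 (8-bit unsigned)

67


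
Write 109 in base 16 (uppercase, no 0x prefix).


109 = 6D hex

6D


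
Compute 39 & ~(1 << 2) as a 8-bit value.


39 & ~(1 << 2) = 35

35


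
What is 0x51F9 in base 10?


51F9 hex = 20985 decimal

20985


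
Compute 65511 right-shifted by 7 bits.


0b1111111111100111 >> 7 = 0b111111111 = 511

511


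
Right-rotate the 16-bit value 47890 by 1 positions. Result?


Rotate 0b1011101100010010 right by 1 (16-bit) = 0b101110110001001 = 23945

23945


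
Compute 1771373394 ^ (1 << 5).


1771373394 ^ (1 << 5) = 1771373394 ^ 32 = 1771373426

1771373426


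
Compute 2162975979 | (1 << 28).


2162975979 | (1 << 28) = 2162975979 | 268435456 = 2431411435

2431411435


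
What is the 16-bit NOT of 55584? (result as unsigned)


~0b1101100100100000 = 0b10011011011111 = 9951 (16-bit unsigned)

9951


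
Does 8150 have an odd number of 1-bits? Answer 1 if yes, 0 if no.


0b1111111010110 has 10 ones => parity 0

0


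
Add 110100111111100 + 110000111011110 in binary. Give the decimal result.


110100111111100 + 110000111011110 = 1100101111011010 = 52186

52186


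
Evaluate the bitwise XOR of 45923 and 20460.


0b1011001101100011 ^ 0b100111111101100 = 0b1111110010001111 = 64655

64655


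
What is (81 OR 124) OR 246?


Step 1: 81 | 124 = 125
Step 2: 125 | 246 = 255

255


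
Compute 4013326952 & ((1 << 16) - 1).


4013326952 & 65535 = 33384

33384


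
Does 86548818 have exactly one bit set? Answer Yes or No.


0b101001010001010000101010010. Multiple bits set => No

No


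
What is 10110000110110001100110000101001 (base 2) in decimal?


10110000110110001100110000101001 in decimal = 2966998057

2966998057


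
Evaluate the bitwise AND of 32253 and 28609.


0b111110111111101 & 0b110111111000001 = 0b110110111000001 = 28097

28097


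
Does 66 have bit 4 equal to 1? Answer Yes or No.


0b1000010, bit 4 = 0. No

No


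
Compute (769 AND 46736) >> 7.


Step 1: 769 & 46736 = 512
Step 2: 512 >> 7 = 4

4


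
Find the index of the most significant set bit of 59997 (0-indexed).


0b1110101001011101. Highest set bit at position 15

15


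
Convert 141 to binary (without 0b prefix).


141 = 10001101 in binary

10001101


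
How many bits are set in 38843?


0b1001011110111011 has 11 set bits

11


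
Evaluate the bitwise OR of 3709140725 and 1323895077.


0b11011101000101001111111011110101 | 0b1001110111010010000100100100101 = 0b11011111111111011111111111110101 = 3757965301

3757965301


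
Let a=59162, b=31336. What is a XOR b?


59162 ^ 31336 = 40306

40306


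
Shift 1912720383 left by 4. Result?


0b1110010000000011100101111111111 << 4 = 0b11100100000000111001011111111110000 = 30603526128

30603526128


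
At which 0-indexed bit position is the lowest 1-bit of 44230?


0b1010110011000110. Lowest set bit at position 1

1


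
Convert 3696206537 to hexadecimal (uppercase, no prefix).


3696206537 = DC4FA2C9 hex

DC4FA2C9


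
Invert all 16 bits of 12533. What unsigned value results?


12533 ^ 65535 = 53002

53002


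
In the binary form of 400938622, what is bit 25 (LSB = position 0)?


0b10111111001011101011001111110, position 25 = 1

1


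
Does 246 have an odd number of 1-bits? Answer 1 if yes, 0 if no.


0b11110110 has 6 ones => parity 0

0


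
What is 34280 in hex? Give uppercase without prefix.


34280 = 85E8 hex

85E8


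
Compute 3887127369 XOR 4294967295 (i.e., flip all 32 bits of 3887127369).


3887127369 ^ 4294967295 = 407839926

407839926


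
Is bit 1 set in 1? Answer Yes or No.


0b1, bit 1 = 0. No

No


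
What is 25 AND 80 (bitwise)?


0b11001 & 0b1010000 = 0b10000 = 16

16


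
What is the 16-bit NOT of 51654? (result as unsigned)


~0b1100100111000110 = 0b11011000111001 = 13881 (16-bit unsigned)

13881


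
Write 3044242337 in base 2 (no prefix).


3044242337 = 10110101011100110111001110100001 in binary

10110101011100110111001110100001


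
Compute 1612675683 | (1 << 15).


1612675683 | (1 << 15) = 1612675683 | 32768 = 1612708451

1612708451


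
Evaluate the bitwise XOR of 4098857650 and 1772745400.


0b11110100010011111001101010110010 ^ 0b1101001101010011111001010111000 = 0b10011101111001100110100000001010 = 2649122826

2649122826


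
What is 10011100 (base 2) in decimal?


10011100 in decimal = 156

156


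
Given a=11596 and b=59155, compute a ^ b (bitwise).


11596 ^ 59155 = 51807

51807


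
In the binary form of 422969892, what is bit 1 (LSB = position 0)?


0b11001001101100000001000100100, position 1 = 0

0


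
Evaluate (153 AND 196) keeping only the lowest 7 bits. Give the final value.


Step 1: 153 & 196 = 128
Step 2: 128 & 127 = 0

0


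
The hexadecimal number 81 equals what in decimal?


81 hex = 129 decimal

129


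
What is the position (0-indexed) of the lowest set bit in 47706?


0b1011101001011010. Lowest set bit at position 1

1


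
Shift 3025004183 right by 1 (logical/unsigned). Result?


0b10110100010011011110011010010111 >> 1 = 0b1011010001001101111001101001011 = 1512502091

1512502091


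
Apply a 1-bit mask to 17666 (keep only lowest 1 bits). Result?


17666 & 1 = 0

0


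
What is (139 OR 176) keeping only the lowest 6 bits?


Step 1: 139 | 176 = 187
Step 2: 187 & 63 = 59

59


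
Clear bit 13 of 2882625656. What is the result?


2882625656 & ~(1 << 13) = 2882617464

2882617464


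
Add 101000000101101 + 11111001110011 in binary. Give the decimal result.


101000000101101 + 11111001110011 = 1000111010100000 = 36512

36512


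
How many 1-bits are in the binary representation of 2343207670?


0b10001011101010101000001011110110 has 16 set bits

16


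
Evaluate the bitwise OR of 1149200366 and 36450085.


0b1000100011111110110011111101110 | 0b10001011000010111100100101 = 0b1000110011111110110111111101111 = 1182756847

1182756847


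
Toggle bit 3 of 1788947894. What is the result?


1788947894 ^ (1 << 3) = 1788947894 ^ 8 = 1788947902

1788947902


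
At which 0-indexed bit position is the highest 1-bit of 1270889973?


0b1001011110000000011110111110101. Highest set bit at position 30

30


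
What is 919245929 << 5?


0b110110110010101001010001101001 << 5 = 0b11011011001010100101000110100100000 = 29415869728

29415869728


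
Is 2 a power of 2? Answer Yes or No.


0b10. Only one bit set => Yes

Yes


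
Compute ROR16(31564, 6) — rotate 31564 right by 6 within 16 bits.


Rotate 0b111101101001100 right by 6 (16-bit) = 0b11000111101101 = 12781

12781


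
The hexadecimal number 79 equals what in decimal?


79 hex = 121 decimal

121


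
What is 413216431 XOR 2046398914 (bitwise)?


0b11000101000010010111010101111 ^ 0b1111001111110011001000111000010 = 0b1100001010110001011111101101101 = 1633206125

1633206125


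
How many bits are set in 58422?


0b1110010000110110 has 8 set bits

8


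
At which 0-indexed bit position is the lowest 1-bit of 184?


0b10111000. Lowest set bit at position 3

3


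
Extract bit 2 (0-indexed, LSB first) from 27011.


0b110100110000011, position 2 = 0

0


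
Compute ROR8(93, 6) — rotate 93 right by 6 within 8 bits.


Rotate 0b1011101 right by 6 (8-bit) = 0b1110101 = 117

117


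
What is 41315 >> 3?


0b1010000101100011 >> 3 = 0b1010000101100 = 5164

5164


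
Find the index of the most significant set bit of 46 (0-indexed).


0b101110. Highest set bit at position 5

5


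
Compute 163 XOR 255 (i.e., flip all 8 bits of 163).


163 ^ 255 = 92

92


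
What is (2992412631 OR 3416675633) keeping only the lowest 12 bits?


Step 1: 2992412631 | 3416675633 = 4227782647
Step 2: 4227782647 & 4095 = 2039

2039


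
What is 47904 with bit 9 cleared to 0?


47904 & ~(1 << 9) = 47392

47392


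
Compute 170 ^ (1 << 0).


170 ^ (1 << 0) = 170 ^ 1 = 171

171


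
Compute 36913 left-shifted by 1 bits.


0b1001000000110001 << 1 = 0b10010000001100010 = 73826

73826


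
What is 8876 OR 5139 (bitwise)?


0b10001010101100 | 0b1010000010011 = 0b11011010111111 = 14015

14015


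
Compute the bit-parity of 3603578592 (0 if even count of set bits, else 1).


0b11010110110010100011111011100000 has 17 ones => parity 1

1


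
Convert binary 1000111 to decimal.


1000111 in decimal = 71

71


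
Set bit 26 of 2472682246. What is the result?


2472682246 | (1 << 26) = 2472682246 | 67108864 = 2539791110

2539791110


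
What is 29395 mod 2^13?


29395 & 8191 = 4819

4819


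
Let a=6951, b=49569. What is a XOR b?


6951 ^ 49569 = 55942

55942


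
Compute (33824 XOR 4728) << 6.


Step 1: 33824 ^ 4728 = 38488
Step 2: 38488 << 6 = 2463232

2463232


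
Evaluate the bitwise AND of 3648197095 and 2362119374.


0b11011001011100110001000111100111 & 0b10001100110010110001010011001110 = 0b10001000010000110001000011000110 = 2286096582

2286096582


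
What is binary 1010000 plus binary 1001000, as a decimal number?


1010000 + 1001000 = 10011000 = 152

152


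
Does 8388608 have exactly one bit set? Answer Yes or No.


0b100000000000000000000000. Only one bit set => Yes

Yes


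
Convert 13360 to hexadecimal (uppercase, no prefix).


13360 = 3430 hex

3430


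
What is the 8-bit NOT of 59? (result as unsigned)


~0b111011 = 0b11000100 = 196 (8-bit unsigned)

196


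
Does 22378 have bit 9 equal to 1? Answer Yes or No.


0b101011101101010, bit 9 = 1. Yes

Yes


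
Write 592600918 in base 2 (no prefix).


592600918 = 100011010100100101111101010110 in binary

100011010100100101111101010110


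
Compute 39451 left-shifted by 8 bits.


0b1001101000011011 << 8 = 0b100110100001101100000000 = 10099456

10099456


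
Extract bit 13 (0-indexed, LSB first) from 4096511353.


0b11110100001010111100110101111001, position 13 = 0

0


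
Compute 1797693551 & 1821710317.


0b1101011001001101010000001101111 & 0b1101100100101010001011111101101 = 0b1101000000001000000000001101101 = 1745092717

1745092717


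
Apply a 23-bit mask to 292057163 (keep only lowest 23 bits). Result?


292057163 & 8388607 = 6844491

6844491


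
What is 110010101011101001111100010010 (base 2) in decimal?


110010101011101001111100010010 in decimal = 850304786

850304786


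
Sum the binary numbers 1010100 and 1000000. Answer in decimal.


1010100 + 1000000 = 10010100 = 148

148


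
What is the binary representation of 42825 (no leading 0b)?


42825 = 1010011101001001 in binary

1010011101001001


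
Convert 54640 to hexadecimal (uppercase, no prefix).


54640 = D570 hex

D570


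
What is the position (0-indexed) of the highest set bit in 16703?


0b100000100111111. Highest set bit at position 14

14


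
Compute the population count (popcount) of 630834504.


0b100101100110011100010101001000 has 13 set bits

13


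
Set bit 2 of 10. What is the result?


10 | (1 << 2) = 10 | 4 = 14

14


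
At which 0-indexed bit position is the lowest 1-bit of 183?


0b10110111. Lowest set bit at position 0

0


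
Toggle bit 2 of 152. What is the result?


152 ^ (1 << 2) = 152 ^ 4 = 156

156


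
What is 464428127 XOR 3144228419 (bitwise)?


0b11011101011101001110001011111 ^ 0b10111011011010010001111001000011 = 0b10100000110001111000001000011100 = 2697429532

2697429532


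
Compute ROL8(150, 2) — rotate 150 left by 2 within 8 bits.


Rotate 0b10010110 left by 2 (8-bit) = 0b1011010 = 90

90


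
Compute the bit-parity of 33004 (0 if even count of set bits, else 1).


0b1000000011101100 has 6 ones => parity 0

0


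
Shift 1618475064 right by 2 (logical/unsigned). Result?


0b1100000011101111111100000111000 >> 2 = 0b11000000111011111111000001110 = 404618766

404618766


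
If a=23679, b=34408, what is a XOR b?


23679 ^ 34408 = 55831

55831


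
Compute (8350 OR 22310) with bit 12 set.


Step 1: 8350 | 22310 = 30654
Step 2: 30654 | (1 << 12) = 30654 | 4096 = 30654

30654


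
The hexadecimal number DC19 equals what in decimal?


DC19 hex = 56345 decimal

56345


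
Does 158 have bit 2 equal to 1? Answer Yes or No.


0b10011110, bit 2 = 1. Yes

Yes


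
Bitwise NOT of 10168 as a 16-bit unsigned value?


~0b10011110111000 = 0b1101100001000111 = 55367 (16-bit unsigned)

55367


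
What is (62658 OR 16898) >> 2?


Step 1: 62658 | 16898 = 63170
Step 2: 63170 >> 2 = 15792

15792


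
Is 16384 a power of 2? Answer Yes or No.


0b100000000000000. Only one bit set => Yes

Yes


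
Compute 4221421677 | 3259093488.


0b11111011100111011100100001101101 | 0b11000010010000011101000111110000 = 0b11111011110111011101100111111101 = 4225620477

4225620477


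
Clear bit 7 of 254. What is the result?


254 & ~(1 << 7) = 126

126


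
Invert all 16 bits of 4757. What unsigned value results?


4757 ^ 65535 = 60778

60778


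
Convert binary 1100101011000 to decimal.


1100101011000 in decimal = 6488

6488


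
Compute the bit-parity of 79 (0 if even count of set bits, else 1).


0b1001111 has 5 ones => parity 1

1


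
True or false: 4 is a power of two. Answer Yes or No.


0b100. Only one bit set => Yes

Yes


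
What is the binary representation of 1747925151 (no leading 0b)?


1747925151 = 1101000001011110011100010011111 in binary

1101000001011110011100010011111


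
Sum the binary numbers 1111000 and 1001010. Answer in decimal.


1111000 + 1001010 = 11000010 = 194

194


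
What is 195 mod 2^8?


195 & 255 = 195

195


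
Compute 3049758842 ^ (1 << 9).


3049758842 ^ (1 << 9) = 3049758842 ^ 512 = 3049759354

3049759354


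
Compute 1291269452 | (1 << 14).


1291269452 | (1 << 14) = 1291269452 | 16384 = 1291285836

1291285836


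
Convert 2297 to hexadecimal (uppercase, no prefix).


2297 = 8F9 hex

8F9


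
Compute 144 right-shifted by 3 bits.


0b10010000 >> 3 = 0b10010 = 18

18


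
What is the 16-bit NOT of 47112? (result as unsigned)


~0b1011100000001000 = 0b100011111110111 = 18423 (16-bit unsigned)

18423


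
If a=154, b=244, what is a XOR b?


154 ^ 244 = 110

110


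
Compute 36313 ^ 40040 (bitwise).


0b1000110111011001 ^ 0b1001110001101000 = 0b1000110110001 = 4529

4529


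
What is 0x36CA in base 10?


36CA hex = 14026 decimal

14026


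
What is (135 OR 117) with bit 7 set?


Step 1: 135 | 117 = 247
Step 2: 247 | (1 << 7) = 247 | 128 = 247

247


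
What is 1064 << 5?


0b10000101000 << 5 = 0b1000010100000000 = 34048

34048


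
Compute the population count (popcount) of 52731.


0b1100110111111011 has 12 set bits

12


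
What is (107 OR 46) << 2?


Step 1: 107 | 46 = 111
Step 2: 111 << 2 = 444

444


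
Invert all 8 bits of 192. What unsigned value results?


192 ^ 255 = 63

63


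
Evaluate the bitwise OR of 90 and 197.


0b1011010 | 0b11000101 = 0b11011111 = 223

223


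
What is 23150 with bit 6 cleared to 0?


23150 & ~(1 << 6) = 23086

23086


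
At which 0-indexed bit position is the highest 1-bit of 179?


0b10110011. Highest set bit at position 7

7


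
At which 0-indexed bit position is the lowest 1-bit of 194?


0b11000010. Lowest set bit at position 1

1


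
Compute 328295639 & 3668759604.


0b10011100100010110010011010111 & 0b11011010101011001101010000110100 = 0b10010100000000100010000010100 = 310395924

310395924


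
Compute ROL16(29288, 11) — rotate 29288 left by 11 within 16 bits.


Rotate 0b111001001101000 left by 11 (16-bit) = 0b100001110010011 = 17299

17299


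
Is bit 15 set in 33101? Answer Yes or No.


0b1000000101001101, bit 15 = 1. Yes

Yes


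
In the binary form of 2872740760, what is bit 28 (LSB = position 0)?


0b10101011001110101000101110011000, position 28 = 0

0


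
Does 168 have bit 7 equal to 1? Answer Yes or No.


0b10101000, bit 7 = 1. Yes

Yes


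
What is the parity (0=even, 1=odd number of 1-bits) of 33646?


0b1000001101101110 has 8 ones => parity 0

0


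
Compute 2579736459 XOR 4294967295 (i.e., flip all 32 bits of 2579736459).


2579736459 ^ 4294967295 = 1715230836

1715230836


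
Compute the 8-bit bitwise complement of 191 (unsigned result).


~0b10111111 = 0b1000000 = 64 (8-bit unsigned)

64


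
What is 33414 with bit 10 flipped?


33414 ^ (1 << 10) = 33414 ^ 1024 = 34438

34438


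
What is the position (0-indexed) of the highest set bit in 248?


0b11111000. Highest set bit at position 7

7


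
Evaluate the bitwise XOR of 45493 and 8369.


0b1011000110110101 ^ 0b10000010110001 = 0b1001000100000100 = 37124

37124


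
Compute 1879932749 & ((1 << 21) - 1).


1879932749 & 2097151 = 884557

884557


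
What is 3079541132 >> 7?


0b10110111100011100001000110001100 >> 7 = 0b1011011110001110000100011 = 24058915

24058915


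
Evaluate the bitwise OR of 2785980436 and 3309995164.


0b10100110000011101011000000010100 | 0b11000101010010101000010010011100 = 0b11100111010011101011010010011100 = 3880694940

3880694940


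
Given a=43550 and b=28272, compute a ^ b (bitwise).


43550 ^ 28272 = 50286

50286


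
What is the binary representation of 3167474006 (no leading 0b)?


3167474006 = 10111100110010111101000101010110 in binary

10111100110010111101000101010110


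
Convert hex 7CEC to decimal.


7CEC hex = 31980 decimal

31980


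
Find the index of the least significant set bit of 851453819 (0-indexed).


0b110010110000000010011101111011. Lowest set bit at position 0

0


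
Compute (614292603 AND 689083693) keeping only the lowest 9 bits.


Step 1: 614292603 & 689083693 = 537924649
Step 2: 537924649 & 511 = 41

41


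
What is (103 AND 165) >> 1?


Step 1: 103 & 165 = 37
Step 2: 37 >> 1 = 18

18


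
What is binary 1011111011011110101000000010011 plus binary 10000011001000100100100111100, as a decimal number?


1011111011011110101000000010011 + 10000011001000100100100111100 = 1101111110100111001100101001111 = 1876138319

1876138319


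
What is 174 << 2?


0b10101110 << 2 = 0b1010111000 = 696

696


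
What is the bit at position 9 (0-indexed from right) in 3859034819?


0b11100110000001000011001011000011, position 9 = 1

1


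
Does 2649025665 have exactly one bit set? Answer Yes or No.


0b10011101111001001110110010000001. Multiple bits set => No

No


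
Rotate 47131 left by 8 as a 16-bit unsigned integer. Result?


Rotate 0b1011100000011011 left by 8 (16-bit) = 0b1101110111000 = 7096

7096


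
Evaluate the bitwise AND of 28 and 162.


0b11100 & 0b10100010 = 0b0 = 0

0


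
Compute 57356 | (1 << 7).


57356 | (1 << 7) = 57356 | 128 = 57484

57484


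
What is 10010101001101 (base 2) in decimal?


10010101001101 in decimal = 9549

9549


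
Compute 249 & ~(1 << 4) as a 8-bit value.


249 & ~(1 << 4) = 233

233


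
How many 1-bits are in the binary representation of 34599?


0b1000011100100111 has 8 set bits

8


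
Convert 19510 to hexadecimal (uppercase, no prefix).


19510 = 4C36 hex

4C36


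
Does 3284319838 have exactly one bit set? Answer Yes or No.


0b11000011110000101011111001011110. Multiple bits set => No

No


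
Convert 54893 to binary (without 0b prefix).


54893 = 1101011001101101 in binary

1101011001101101


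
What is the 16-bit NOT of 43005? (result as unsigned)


~0b1010011111111101 = 0b101100000000010 = 22530 (16-bit unsigned)

22530


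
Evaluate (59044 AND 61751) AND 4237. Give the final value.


Step 1: 59044 & 61751 = 57380
Step 2: 57380 & 4237 = 4

4


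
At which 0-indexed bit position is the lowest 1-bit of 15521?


0b11110010100001. Lowest set bit at position 0

0


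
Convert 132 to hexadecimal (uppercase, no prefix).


132 = 84 hex

84


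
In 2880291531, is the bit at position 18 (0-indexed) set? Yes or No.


0b10101011101011011100001011001011, bit 18 = 1. Yes

Yes


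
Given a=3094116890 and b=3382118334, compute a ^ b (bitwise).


3094116890 ^ 3382118334 = 1912307108

1912307108


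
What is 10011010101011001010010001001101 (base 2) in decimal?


10011010101011001010010001001101 in decimal = 2595005517

2595005517


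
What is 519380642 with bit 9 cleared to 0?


519380642 & ~(1 << 9) = 519380130

519380130
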